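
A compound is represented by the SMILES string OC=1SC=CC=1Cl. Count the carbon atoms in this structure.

4

Count every carbon token in the SMILES (each C, including those in ring-closure positions and inside branches).
Carbon count: 4.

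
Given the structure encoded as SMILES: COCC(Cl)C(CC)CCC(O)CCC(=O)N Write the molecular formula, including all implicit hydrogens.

C12H24ClNO3

Walk through each heavy atom and fill implicit hydrogens from standard valence (C 4, N 3, O 2, S 2, halogen 1):
  atom 1: C, bond orders sum to 1 (valence 4) → 3 H
  atom 2: O, bond orders sum to 2 (valence 2) → 0 H
  atom 3: C, bond orders sum to 2 (valence 4) → 2 H
  atom 4: C, bond orders sum to 3 (valence 4) → 1 H
  atom 5: Cl (halogen, monovalent) → 0 H
  atom 6: C, bond orders sum to 3 (valence 4) → 1 H
  atom 7: C, bond orders sum to 2 (valence 4) → 2 H
  atom 8: C, bond orders sum to 1 (valence 4) → 3 H
  atom 9: C, bond orders sum to 2 (valence 4) → 2 H
  atom 10: C, bond orders sum to 2 (valence 4) → 2 H
  atom 11: C, bond orders sum to 3 (valence 4) → 1 H
  atom 12: O, bond orders sum to 1 (valence 2) → 1 H
  atom 13: C, bond orders sum to 2 (valence 4) → 2 H
  atom 14: C, bond orders sum to 2 (valence 4) → 2 H
  atom 15: C, bond orders sum to 4 (valence 4) → 0 H
  atom 16: O, bond orders sum to 2 (valence 2) → 0 H
  atom 17: N, bond orders sum to 1 (valence 3) → 2 H
Totals → C:12, H:24, Cl:1, N:1, O:3.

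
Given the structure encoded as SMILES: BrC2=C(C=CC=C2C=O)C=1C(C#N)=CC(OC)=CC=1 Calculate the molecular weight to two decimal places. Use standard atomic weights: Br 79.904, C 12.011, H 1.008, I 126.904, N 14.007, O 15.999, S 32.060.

316.15 g/mol

First, the molecular formula is C15H10BrNO2 (counting implicit H from valence).
  Br: 1 × 79.904 = 79.904
  C: 15 × 12.011 = 180.165
  H: 10 × 1.008 = 10.080
  N: 1 × 14.007 = 14.007
  O: 2 × 15.999 = 31.998
Sum: 1×79.904 + 15×12.011 + 10×1.008 + 1×14.007 + 2×15.999 = 316.154 → 316.15 g/mol.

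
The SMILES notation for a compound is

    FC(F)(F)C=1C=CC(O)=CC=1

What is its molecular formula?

Walk through each heavy atom and fill implicit hydrogens from standard valence (C 4, N 3, O 2, S 2, halogen 1):
  atom 1: F (halogen, monovalent) → 0 H
  atom 2: C, bond orders sum to 4 (valence 4) → 0 H
  atom 3: F (halogen, monovalent) → 0 H
  atom 4: F (halogen, monovalent) → 0 H
  atom 5: C, bond orders sum to 4 (valence 4) → 0 H
  atom 6: C, bond orders sum to 3 (valence 4) → 1 H
  atom 7: C, bond orders sum to 3 (valence 4) → 1 H
  atom 8: C, bond orders sum to 4 (valence 4) → 0 H
  atom 9: O, bond orders sum to 1 (valence 2) → 1 H
  atom 10: C, bond orders sum to 3 (valence 4) → 1 H
  atom 11: C, bond orders sum to 3 (valence 4) → 1 H
Totals → C:7, H:5, F:3, O:1.

C7H5F3O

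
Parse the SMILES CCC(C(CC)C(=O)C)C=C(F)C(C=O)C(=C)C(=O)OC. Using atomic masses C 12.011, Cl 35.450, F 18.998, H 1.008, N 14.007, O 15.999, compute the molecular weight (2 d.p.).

First, the molecular formula is C16H23FO4 (counting implicit H from valence).
  C: 16 × 12.011 = 192.176
  F: 1 × 18.998 = 18.998
  H: 23 × 1.008 = 23.184
  O: 4 × 15.999 = 63.996
Sum: 16×12.011 + 1×18.998 + 23×1.008 + 4×15.999 = 298.354 → 298.35 g/mol.

298.35 g/mol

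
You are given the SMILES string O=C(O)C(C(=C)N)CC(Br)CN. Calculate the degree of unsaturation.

Degree of unsaturation = (number of rings) + (number of π bonds).
Ring closures in the SMILES: 0.
π bonds: 2 double bonds (each 1 DoU) → 2 DoU from unsaturation.
Total DoU = 0 + 2 = 2.

2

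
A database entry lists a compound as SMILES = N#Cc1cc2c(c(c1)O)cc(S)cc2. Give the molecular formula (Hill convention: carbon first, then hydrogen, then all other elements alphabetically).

C11H7NOS

Walk through each heavy atom and fill implicit hydrogens from standard valence (C 4, N 3, O 2, S 2, halogen 1); for lowercase aromatic atoms, an aromatic c carries 1 H when it has two neighbours and 0 H with three, and aromatic n carries 0 H:
  atom 1: N, bond orders sum to 3 (valence 3) → 0 H
  atom 2: C, bond orders sum to 4 (valence 4) → 0 H
  atom 3: aromatic c, 3 neighbours → 0 H
  atom 4: aromatic c, 2 neighbours → 1 H
  atom 5: aromatic c, 3 neighbours → 0 H
  atom 6: aromatic c, 3 neighbours → 0 H
  atom 7: aromatic c, 3 neighbours → 0 H
  atom 8: aromatic c, 2 neighbours → 1 H
  atom 9: O, bond orders sum to 1 (valence 2) → 1 H
  atom 10: aromatic c, 2 neighbours → 1 H
  atom 11: aromatic c, 3 neighbours → 0 H
  atom 12: S, bond orders sum to 1 (valence 2) → 1 H
  atom 13: aromatic c, 2 neighbours → 1 H
  atom 14: aromatic c, 2 neighbours → 1 H
Totals → C:11, H:7, N:1, O:1, S:1.
In Hill order: C11H7NOS.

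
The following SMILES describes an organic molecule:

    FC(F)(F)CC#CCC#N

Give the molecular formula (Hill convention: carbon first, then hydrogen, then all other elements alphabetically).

Walk through each heavy atom and fill implicit hydrogens from standard valence (C 4, N 3, O 2, S 2, halogen 1):
  atom 1: F (halogen, monovalent) → 0 H
  atom 2: C, bond orders sum to 4 (valence 4) → 0 H
  atom 3: F (halogen, monovalent) → 0 H
  atom 4: F (halogen, monovalent) → 0 H
  atom 5: C, bond orders sum to 2 (valence 4) → 2 H
  atom 6: C, bond orders sum to 4 (valence 4) → 0 H
  atom 7: C, bond orders sum to 4 (valence 4) → 0 H
  atom 8: C, bond orders sum to 2 (valence 4) → 2 H
  atom 9: C, bond orders sum to 4 (valence 4) → 0 H
  atom 10: N, bond orders sum to 3 (valence 3) → 0 H
Totals → C:6, H:4, F:3, N:1.
In Hill order: C6H4F3N.

C6H4F3N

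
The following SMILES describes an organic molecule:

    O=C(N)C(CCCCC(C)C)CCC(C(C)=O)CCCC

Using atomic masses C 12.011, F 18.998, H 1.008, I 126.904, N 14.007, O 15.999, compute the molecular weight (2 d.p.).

First, the molecular formula is C18H35NO2 (counting implicit H from valence).
  C: 18 × 12.011 = 216.198
  H: 35 × 1.008 = 35.280
  N: 1 × 14.007 = 14.007
  O: 2 × 15.999 = 31.998
Sum: 18×12.011 + 35×1.008 + 1×14.007 + 2×15.999 = 297.483 → 297.48 g/mol.

297.48 g/mol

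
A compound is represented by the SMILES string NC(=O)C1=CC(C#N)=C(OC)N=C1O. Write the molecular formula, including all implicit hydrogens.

Walk through each heavy atom and fill implicit hydrogens from standard valence (C 4, N 3, O 2, S 2, halogen 1):
  atom 1: N, bond orders sum to 1 (valence 3) → 2 H
  atom 2: C, bond orders sum to 4 (valence 4) → 0 H
  atom 3: O, bond orders sum to 2 (valence 2) → 0 H
  atom 4: C, bond orders sum to 4 (valence 4) → 0 H
  atom 5: C, bond orders sum to 3 (valence 4) → 1 H
  atom 6: C, bond orders sum to 4 (valence 4) → 0 H
  atom 7: C, bond orders sum to 4 (valence 4) → 0 H
  atom 8: N, bond orders sum to 3 (valence 3) → 0 H
  atom 9: C, bond orders sum to 4 (valence 4) → 0 H
  atom 10: O, bond orders sum to 2 (valence 2) → 0 H
  atom 11: C, bond orders sum to 1 (valence 4) → 3 H
  atom 12: N, bond orders sum to 3 (valence 3) → 0 H
  atom 13: C, bond orders sum to 4 (valence 4) → 0 H
  atom 14: O, bond orders sum to 1 (valence 2) → 1 H
Totals → C:8, H:7, N:3, O:3.

C8H7N3O3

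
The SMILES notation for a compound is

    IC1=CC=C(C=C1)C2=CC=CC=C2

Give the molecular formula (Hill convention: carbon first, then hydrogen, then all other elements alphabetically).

Walk through each heavy atom and fill implicit hydrogens from standard valence (C 4, N 3, O 2, S 2, halogen 1):
  atom 1: I (halogen, monovalent) → 0 H
  atom 2: C, bond orders sum to 4 (valence 4) → 0 H
  atom 3: C, bond orders sum to 3 (valence 4) → 1 H
  atom 4: C, bond orders sum to 3 (valence 4) → 1 H
  atom 5: C, bond orders sum to 4 (valence 4) → 0 H
  atom 6: C, bond orders sum to 3 (valence 4) → 1 H
  atom 7: C, bond orders sum to 3 (valence 4) → 1 H
  atom 8: C, bond orders sum to 4 (valence 4) → 0 H
  atom 9: C, bond orders sum to 3 (valence 4) → 1 H
  atom 10: C, bond orders sum to 3 (valence 4) → 1 H
  atom 11: C, bond orders sum to 3 (valence 4) → 1 H
  atom 12: C, bond orders sum to 3 (valence 4) → 1 H
  atom 13: C, bond orders sum to 3 (valence 4) → 1 H
Totals → C:12, H:9, I:1.
In Hill order: C12H9I.

C12H9I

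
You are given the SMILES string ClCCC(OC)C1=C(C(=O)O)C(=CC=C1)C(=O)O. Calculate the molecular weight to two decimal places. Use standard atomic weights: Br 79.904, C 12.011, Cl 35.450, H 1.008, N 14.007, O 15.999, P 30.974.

272.68 g/mol

First, the molecular formula is C12H13ClO5 (counting implicit H from valence).
  C: 12 × 12.011 = 144.132
  Cl: 1 × 35.450 = 35.450
  H: 13 × 1.008 = 13.104
  O: 5 × 15.999 = 79.995
Sum: 12×12.011 + 1×35.450 + 13×1.008 + 5×15.999 = 272.681 → 272.68 g/mol.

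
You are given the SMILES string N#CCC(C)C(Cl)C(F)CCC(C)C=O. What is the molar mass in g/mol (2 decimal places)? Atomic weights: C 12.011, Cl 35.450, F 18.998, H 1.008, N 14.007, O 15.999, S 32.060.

233.71 g/mol

First, the molecular formula is C11H17ClFNO (counting implicit H from valence).
  C: 11 × 12.011 = 132.121
  Cl: 1 × 35.450 = 35.450
  F: 1 × 18.998 = 18.998
  H: 17 × 1.008 = 17.136
  N: 1 × 14.007 = 14.007
  O: 1 × 15.999 = 15.999
Sum: 11×12.011 + 1×35.450 + 1×18.998 + 17×1.008 + 1×14.007 + 1×15.999 = 233.711 → 233.71 g/mol.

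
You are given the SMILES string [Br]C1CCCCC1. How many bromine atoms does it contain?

1

Scan the SMILES for Br atoms (remember two-letter symbols like Cl and Br are single atoms).
Bromine count: 1.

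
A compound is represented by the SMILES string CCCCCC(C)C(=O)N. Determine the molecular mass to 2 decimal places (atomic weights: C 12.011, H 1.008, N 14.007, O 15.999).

143.23 g/mol

First, the molecular formula is C8H17NO (counting implicit H from valence).
  C: 8 × 12.011 = 96.088
  H: 17 × 1.008 = 17.136
  N: 1 × 14.007 = 14.007
  O: 1 × 15.999 = 15.999
Sum: 8×12.011 + 17×1.008 + 1×14.007 + 1×15.999 = 143.230 → 143.23 g/mol.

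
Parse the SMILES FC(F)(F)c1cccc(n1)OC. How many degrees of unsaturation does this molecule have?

4

Molecular formula: C7H6F3NO.
DoU = (2C + 2 + N − H − X) / 2, where X is the halogen count and O/S are ignored.
    = (2·7 + 2 + 1 − 6 − 3) / 2 = 8 / 2 = 4.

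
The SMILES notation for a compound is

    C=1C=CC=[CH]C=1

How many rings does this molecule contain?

1

In SMILES, each pair of matching ring-closure digits denotes one ring-closing bond; the number of such bonds equals the number of independent rings.
Ring-closure bonds here: 1.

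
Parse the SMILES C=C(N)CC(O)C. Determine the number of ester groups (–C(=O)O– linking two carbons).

0

Scan the SMILES for the ester motif — none present.
Groups that are present: 1 alkene, 1 hydroxyl, 1 primary amine.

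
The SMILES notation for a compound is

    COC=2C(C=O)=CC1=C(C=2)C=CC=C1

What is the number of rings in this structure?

2

In SMILES, each pair of matching ring-closure digits denotes one ring-closing bond; the number of such bonds equals the number of independent rings.
Ring-closure bonds here: 2.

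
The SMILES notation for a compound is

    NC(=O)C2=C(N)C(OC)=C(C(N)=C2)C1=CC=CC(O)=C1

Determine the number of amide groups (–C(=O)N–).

The amide motif appears at heavy-atom position 2 in the SMILES.
Other groups present: 1 ether, 1 hydroxyl, 2 primary amine.
Amide count: 1.

1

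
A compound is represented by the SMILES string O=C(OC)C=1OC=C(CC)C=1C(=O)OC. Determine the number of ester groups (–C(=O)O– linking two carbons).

2

The ester motif appears at heavy-atom positions 2, 12 in the SMILES.
Ester count: 2.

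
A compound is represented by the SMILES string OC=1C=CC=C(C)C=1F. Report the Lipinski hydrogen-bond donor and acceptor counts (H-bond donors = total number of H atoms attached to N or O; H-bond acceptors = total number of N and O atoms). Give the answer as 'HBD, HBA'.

Donors: find every N or O and count the H atoms it carries.
  atom 1 (O): bond orders sum to 1 → 1 H
Lipinski HBD = 1.
Acceptors: N atoms = 0, O atoms = 1 → HBA = 1.

1, 1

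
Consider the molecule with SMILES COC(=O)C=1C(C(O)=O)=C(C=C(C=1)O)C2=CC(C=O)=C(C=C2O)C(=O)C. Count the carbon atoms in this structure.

Count every carbon token in the SMILES (each C, including those in ring-closure positions and inside branches).
Carbon count: 18.

18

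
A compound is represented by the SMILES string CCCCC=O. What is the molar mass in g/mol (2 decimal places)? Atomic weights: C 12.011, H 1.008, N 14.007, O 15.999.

86.13 g/mol

First, the molecular formula is C5H10O (counting implicit H from valence).
  C: 5 × 12.011 = 60.055
  H: 10 × 1.008 = 10.080
  O: 1 × 15.999 = 15.999
Sum: 5×12.011 + 10×1.008 + 1×15.999 = 86.134 → 86.13 g/mol.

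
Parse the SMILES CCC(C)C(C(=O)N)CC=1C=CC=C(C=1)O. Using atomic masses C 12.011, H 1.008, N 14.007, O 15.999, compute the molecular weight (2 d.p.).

221.30 g/mol

First, the molecular formula is C13H19NO2 (counting implicit H from valence).
  C: 13 × 12.011 = 156.143
  H: 19 × 1.008 = 19.152
  N: 1 × 14.007 = 14.007
  O: 2 × 15.999 = 31.998
Sum: 13×12.011 + 19×1.008 + 1×14.007 + 2×15.999 = 221.300 → 221.30 g/mol.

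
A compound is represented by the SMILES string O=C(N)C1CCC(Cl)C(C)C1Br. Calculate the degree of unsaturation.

Degree of unsaturation = (number of rings) + (number of π bonds).
Ring closures in the SMILES: 1.
π bonds: 1 double bond (each 1 DoU) → 1 DoU from unsaturation.
Total DoU = 1 + 1 = 2.

2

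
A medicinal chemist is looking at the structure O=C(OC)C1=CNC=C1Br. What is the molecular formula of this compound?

Walk through each heavy atom and fill implicit hydrogens from standard valence (C 4, N 3, O 2, S 2, halogen 1):
  atom 1: O, bond orders sum to 2 (valence 2) → 0 H
  atom 2: C, bond orders sum to 4 (valence 4) → 0 H
  atom 3: O, bond orders sum to 2 (valence 2) → 0 H
  atom 4: C, bond orders sum to 1 (valence 4) → 3 H
  atom 5: C, bond orders sum to 4 (valence 4) → 0 H
  atom 6: C, bond orders sum to 3 (valence 4) → 1 H
  atom 7: N, bond orders sum to 2 (valence 3) → 1 H
  atom 8: C, bond orders sum to 3 (valence 4) → 1 H
  atom 9: C, bond orders sum to 4 (valence 4) → 0 H
  atom 10: Br (halogen, monovalent) → 0 H
Totals → C:6, H:6, Br:1, N:1, O:2.

C6H6BrNO2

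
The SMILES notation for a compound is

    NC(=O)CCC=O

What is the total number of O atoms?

2

Scan the SMILES for O atoms (remember two-letter symbols like Cl and Br are single atoms).
Oxygen count: 2.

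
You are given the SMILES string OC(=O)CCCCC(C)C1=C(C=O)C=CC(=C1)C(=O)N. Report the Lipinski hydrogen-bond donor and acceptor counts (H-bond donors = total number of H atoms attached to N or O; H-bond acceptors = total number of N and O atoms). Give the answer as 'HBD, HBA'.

3, 5

Donors: find every N or O and count the H atoms it carries.
  atom 1 (O): bond orders sum to 1 → 1 H
  atom 3 (O): bond orders sum to 2 → 0 H
  atom 13 (O): bond orders sum to 2 → 0 H
  atom 19 (O): bond orders sum to 2 → 0 H
  atom 20 (N): bond orders sum to 1 → 2 H
Lipinski HBD = 3.
Acceptors: N atoms = 1, O atoms = 4 → HBA = 5.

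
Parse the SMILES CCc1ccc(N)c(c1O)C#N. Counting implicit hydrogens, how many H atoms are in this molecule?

Walk through each heavy atom and fill implicit hydrogens from standard valence (C 4, N 3, O 2, S 2, halogen 1); for lowercase aromatic atoms, an aromatic c carries 1 H when it has two neighbours and 0 H with three, and aromatic n carries 0 H:
  atom 1: C, bond orders sum to 1 (valence 4) → 3 H
  atom 2: C, bond orders sum to 2 (valence 4) → 2 H
  atom 3: aromatic c, 3 neighbours → 0 H
  atom 4: aromatic c, 2 neighbours → 1 H
  atom 5: aromatic c, 2 neighbours → 1 H
  atom 6: aromatic c, 3 neighbours → 0 H
  atom 7: N, bond orders sum to 1 (valence 3) → 2 H
  atom 8: aromatic c, 3 neighbours → 0 H
  atom 9: aromatic c, 3 neighbours → 0 H
  atom 10: O, bond orders sum to 1 (valence 2) → 1 H
  atom 11: C, bond orders sum to 4 (valence 4) → 0 H
  atom 12: N, bond orders sum to 3 (valence 3) → 0 H
Total hydrogens: 10.

10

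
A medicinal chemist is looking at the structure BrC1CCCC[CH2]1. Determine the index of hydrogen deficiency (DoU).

Degree of unsaturation = (number of rings) + (number of π bonds).
Ring closures in the SMILES: 1.
π bonds: none → 0 DoU from unsaturation.
Total DoU = 1 + 0 = 1.

1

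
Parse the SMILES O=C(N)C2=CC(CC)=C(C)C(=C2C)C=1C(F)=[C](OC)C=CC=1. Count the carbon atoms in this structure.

18

Count every carbon token in the SMILES (each C, including those in ring-closure positions and inside branches).
Carbon count: 18.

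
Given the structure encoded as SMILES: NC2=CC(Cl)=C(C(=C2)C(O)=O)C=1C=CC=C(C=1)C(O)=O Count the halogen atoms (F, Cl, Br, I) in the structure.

1

Halogen atoms appear at heavy-atom position 5 (1×Cl).
Other groups present: 2 carboxylic acid, 1 primary amine.
Halogen count: 1.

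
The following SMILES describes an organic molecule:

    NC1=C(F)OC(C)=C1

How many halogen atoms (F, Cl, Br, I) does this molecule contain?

Halogen atoms appear at heavy-atom position 4 (1×F).
Other groups present: 1 primary amine.
Halogen count: 1.

1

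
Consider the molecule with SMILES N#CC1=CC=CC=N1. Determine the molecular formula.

Walk through each heavy atom and fill implicit hydrogens from standard valence (C 4, N 3, O 2, S 2, halogen 1):
  atom 1: N, bond orders sum to 3 (valence 3) → 0 H
  atom 2: C, bond orders sum to 4 (valence 4) → 0 H
  atom 3: C, bond orders sum to 4 (valence 4) → 0 H
  atom 4: C, bond orders sum to 3 (valence 4) → 1 H
  atom 5: C, bond orders sum to 3 (valence 4) → 1 H
  atom 6: C, bond orders sum to 3 (valence 4) → 1 H
  atom 7: C, bond orders sum to 3 (valence 4) → 1 H
  atom 8: N, bond orders sum to 3 (valence 3) → 0 H
Totals → C:6, H:4, N:2.

C6H4N2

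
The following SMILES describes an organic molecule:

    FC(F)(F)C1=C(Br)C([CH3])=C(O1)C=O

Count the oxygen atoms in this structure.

2

Scan the SMILES for O atoms (remember two-letter symbols like Cl and Br are single atoms).
Oxygen count: 2.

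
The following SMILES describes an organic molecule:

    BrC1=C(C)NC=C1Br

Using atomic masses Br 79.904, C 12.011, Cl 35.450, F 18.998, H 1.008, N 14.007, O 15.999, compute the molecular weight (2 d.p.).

238.91 g/mol

First, the molecular formula is C5H5Br2N (counting implicit H from valence).
  Br: 2 × 79.904 = 159.808
  C: 5 × 12.011 = 60.055
  H: 5 × 1.008 = 5.040
  N: 1 × 14.007 = 14.007
Sum: 2×79.904 + 5×12.011 + 5×1.008 + 1×14.007 = 238.910 → 238.91 g/mol.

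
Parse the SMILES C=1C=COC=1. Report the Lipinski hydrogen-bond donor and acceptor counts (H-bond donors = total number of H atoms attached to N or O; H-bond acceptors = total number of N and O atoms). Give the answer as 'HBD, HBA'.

Donors: find every N or O and count the H atoms it carries.
  atom 4 (O): bond orders sum to 2 → 0 H
Lipinski HBD = 0.
Acceptors: N atoms = 0, O atoms = 1 → HBA = 1.

0, 1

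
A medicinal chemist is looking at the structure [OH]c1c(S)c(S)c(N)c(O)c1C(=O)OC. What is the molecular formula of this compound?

C8H9NO4S2

Walk through each heavy atom and fill implicit hydrogens from standard valence (C 4, N 3, O 2, S 2, halogen 1); for lowercase aromatic atoms, an aromatic c carries 1 H when it has two neighbours and 0 H with three, and aromatic n carries 0 H:
  atom 1: O with explicit H count 1
  atom 2: aromatic c, 3 neighbours → 0 H
  atom 3: aromatic c, 3 neighbours → 0 H
  atom 4: S, bond orders sum to 1 (valence 2) → 1 H
  atom 5: aromatic c, 3 neighbours → 0 H
  atom 6: S, bond orders sum to 1 (valence 2) → 1 H
  atom 7: aromatic c, 3 neighbours → 0 H
  atom 8: N, bond orders sum to 1 (valence 3) → 2 H
  atom 9: aromatic c, 3 neighbours → 0 H
  atom 10: O, bond orders sum to 1 (valence 2) → 1 H
  atom 11: aromatic c, 3 neighbours → 0 H
  atom 12: C, bond orders sum to 4 (valence 4) → 0 H
  atom 13: O, bond orders sum to 2 (valence 2) → 0 H
  atom 14: O, bond orders sum to 2 (valence 2) → 0 H
  atom 15: C, bond orders sum to 1 (valence 4) → 3 H
Totals → C:8, H:9, N:1, O:4, S:2.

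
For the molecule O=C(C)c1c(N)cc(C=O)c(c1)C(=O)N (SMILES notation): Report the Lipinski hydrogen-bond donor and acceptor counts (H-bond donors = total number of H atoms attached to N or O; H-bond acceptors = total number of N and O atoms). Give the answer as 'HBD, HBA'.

Donors: find every N or O and count the H atoms it carries.
  atom 1 (O): bond orders sum to 2 → 0 H
  atom 6 (N): bond orders sum to 1 → 2 H
  atom 10 (O): bond orders sum to 2 → 0 H
  atom 14 (O): bond orders sum to 2 → 0 H
  atom 15 (N): bond orders sum to 1 → 2 H
Lipinski HBD = 4.
Acceptors: N atoms = 2, O atoms = 3 → HBA = 5.

4, 5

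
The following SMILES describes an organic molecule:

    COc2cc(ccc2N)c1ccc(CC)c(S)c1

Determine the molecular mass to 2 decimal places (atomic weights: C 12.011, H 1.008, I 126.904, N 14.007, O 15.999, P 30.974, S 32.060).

First, the molecular formula is C15H17NOS (counting implicit H from valence).
  C: 15 × 12.011 = 180.165
  H: 17 × 1.008 = 17.136
  N: 1 × 14.007 = 14.007
  O: 1 × 15.999 = 15.999
  S: 1 × 32.060 = 32.060
Sum: 15×12.011 + 17×1.008 + 1×14.007 + 1×15.999 + 1×32.060 = 259.367 → 259.37 g/mol.

259.37 g/mol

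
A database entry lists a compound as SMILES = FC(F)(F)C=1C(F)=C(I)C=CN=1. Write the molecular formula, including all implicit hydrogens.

C6H2F4IN

Walk through each heavy atom and fill implicit hydrogens from standard valence (C 4, N 3, O 2, S 2, halogen 1):
  atom 1: F (halogen, monovalent) → 0 H
  atom 2: C, bond orders sum to 4 (valence 4) → 0 H
  atom 3: F (halogen, monovalent) → 0 H
  atom 4: F (halogen, monovalent) → 0 H
  atom 5: C, bond orders sum to 4 (valence 4) → 0 H
  atom 6: C, bond orders sum to 4 (valence 4) → 0 H
  atom 7: F (halogen, monovalent) → 0 H
  atom 8: C, bond orders sum to 4 (valence 4) → 0 H
  atom 9: I (halogen, monovalent) → 0 H
  atom 10: C, bond orders sum to 3 (valence 4) → 1 H
  atom 11: C, bond orders sum to 3 (valence 4) → 1 H
  atom 12: N, bond orders sum to 3 (valence 3) → 0 H
Totals → C:6, H:2, F:4, I:1, N:1.
In Hill order: C6H2F4IN.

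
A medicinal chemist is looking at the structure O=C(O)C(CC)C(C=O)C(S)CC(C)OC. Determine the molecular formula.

Walk through each heavy atom and fill implicit hydrogens from standard valence (C 4, N 3, O 2, S 2, halogen 1):
  atom 1: O, bond orders sum to 2 (valence 2) → 0 H
  atom 2: C, bond orders sum to 4 (valence 4) → 0 H
  atom 3: O, bond orders sum to 1 (valence 2) → 1 H
  atom 4: C, bond orders sum to 3 (valence 4) → 1 H
  atom 5: C, bond orders sum to 2 (valence 4) → 2 H
  atom 6: C, bond orders sum to 1 (valence 4) → 3 H
  atom 7: C, bond orders sum to 3 (valence 4) → 1 H
  atom 8: C, bond orders sum to 3 (valence 4) → 1 H
  atom 9: O, bond orders sum to 2 (valence 2) → 0 H
  atom 10: C, bond orders sum to 3 (valence 4) → 1 H
  atom 11: S, bond orders sum to 1 (valence 2) → 1 H
  atom 12: C, bond orders sum to 2 (valence 4) → 2 H
  atom 13: C, bond orders sum to 3 (valence 4) → 1 H
  atom 14: C, bond orders sum to 1 (valence 4) → 3 H
  atom 15: O, bond orders sum to 2 (valence 2) → 0 H
  atom 16: C, bond orders sum to 1 (valence 4) → 3 H
Totals → C:11, H:20, O:4, S:1.
In Hill order: C11H20O4S.

C11H20O4S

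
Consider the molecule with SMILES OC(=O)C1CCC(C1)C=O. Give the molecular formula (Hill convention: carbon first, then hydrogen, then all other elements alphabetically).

C7H10O3

Walk through each heavy atom and fill implicit hydrogens from standard valence (C 4, N 3, O 2, S 2, halogen 1):
  atom 1: O, bond orders sum to 1 (valence 2) → 1 H
  atom 2: C, bond orders sum to 4 (valence 4) → 0 H
  atom 3: O, bond orders sum to 2 (valence 2) → 0 H
  atom 4: C, bond orders sum to 3 (valence 4) → 1 H
  atom 5: C, bond orders sum to 2 (valence 4) → 2 H
  atom 6: C, bond orders sum to 2 (valence 4) → 2 H
  atom 7: C, bond orders sum to 3 (valence 4) → 1 H
  atom 8: C, bond orders sum to 2 (valence 4) → 2 H
  atom 9: C, bond orders sum to 3 (valence 4) → 1 H
  atom 10: O, bond orders sum to 2 (valence 2) → 0 H
Totals → C:7, H:10, O:3.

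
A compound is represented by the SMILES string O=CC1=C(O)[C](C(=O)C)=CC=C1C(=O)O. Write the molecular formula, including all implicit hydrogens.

C10H8O5

Walk through each heavy atom and fill implicit hydrogens from standard valence (C 4, N 3, O 2, S 2, halogen 1):
  atom 1: O, bond orders sum to 2 (valence 2) → 0 H
  atom 2: C, bond orders sum to 3 (valence 4) → 1 H
  atom 3: C, bond orders sum to 4 (valence 4) → 0 H
  atom 4: C, bond orders sum to 4 (valence 4) → 0 H
  atom 5: O, bond orders sum to 1 (valence 2) → 1 H
  atom 6: C with explicit H count 0
  atom 7: C, bond orders sum to 4 (valence 4) → 0 H
  atom 8: O, bond orders sum to 2 (valence 2) → 0 H
  atom 9: C, bond orders sum to 1 (valence 4) → 3 H
  atom 10: C, bond orders sum to 3 (valence 4) → 1 H
  atom 11: C, bond orders sum to 3 (valence 4) → 1 H
  atom 12: C, bond orders sum to 4 (valence 4) → 0 H
  atom 13: C, bond orders sum to 4 (valence 4) → 0 H
  atom 14: O, bond orders sum to 2 (valence 2) → 0 H
  atom 15: O, bond orders sum to 1 (valence 2) → 1 H
Totals → C:10, H:8, O:5.
In Hill order: C10H8O5.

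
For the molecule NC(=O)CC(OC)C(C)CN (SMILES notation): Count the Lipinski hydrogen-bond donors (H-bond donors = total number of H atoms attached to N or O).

Donors: find every N or O and count the H atoms it carries.
  atom 1 (N): bond orders sum to 1 → 2 H
  atom 3 (O): bond orders sum to 2 → 0 H
  atom 6 (O): bond orders sum to 2 → 0 H
  atom 11 (N): bond orders sum to 1 → 2 H
Lipinski HBD = 4.

4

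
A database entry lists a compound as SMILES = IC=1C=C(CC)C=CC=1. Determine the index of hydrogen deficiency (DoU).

Degree of unsaturation = (number of rings) + (number of π bonds).
Ring closures in the SMILES: 1.
π bonds: 3 double bonds (each 1 DoU) → 3 DoU from unsaturation.
Total DoU = 1 + 3 = 4.

4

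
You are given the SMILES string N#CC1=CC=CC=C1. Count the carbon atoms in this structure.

7

Count every carbon token in the SMILES (each C, including those in ring-closure positions and inside branches).
Carbon count: 7.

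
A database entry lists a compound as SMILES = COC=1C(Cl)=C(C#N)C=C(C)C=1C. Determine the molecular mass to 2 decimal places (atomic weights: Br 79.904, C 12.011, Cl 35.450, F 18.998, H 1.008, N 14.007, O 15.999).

First, the molecular formula is C10H10ClNO (counting implicit H from valence).
  C: 10 × 12.011 = 120.110
  Cl: 1 × 35.450 = 35.450
  H: 10 × 1.008 = 10.080
  N: 1 × 14.007 = 14.007
  O: 1 × 15.999 = 15.999
Sum: 10×12.011 + 1×35.450 + 10×1.008 + 1×14.007 + 1×15.999 = 195.646 → 195.65 g/mol.

195.65 g/mol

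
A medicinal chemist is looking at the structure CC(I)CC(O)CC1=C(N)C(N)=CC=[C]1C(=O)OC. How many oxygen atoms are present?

3

Scan the SMILES for O atoms (remember two-letter symbols like Cl and Br are single atoms).
Oxygen count: 3.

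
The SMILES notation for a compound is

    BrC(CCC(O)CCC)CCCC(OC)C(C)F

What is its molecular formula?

C14H28BrFO2

Walk through each heavy atom and fill implicit hydrogens from standard valence (C 4, N 3, O 2, S 2, halogen 1):
  atom 1: Br (halogen, monovalent) → 0 H
  atom 2: C, bond orders sum to 3 (valence 4) → 1 H
  atom 3: C, bond orders sum to 2 (valence 4) → 2 H
  atom 4: C, bond orders sum to 2 (valence 4) → 2 H
  atom 5: C, bond orders sum to 3 (valence 4) → 1 H
  atom 6: O, bond orders sum to 1 (valence 2) → 1 H
  atom 7: C, bond orders sum to 2 (valence 4) → 2 H
  atom 8: C, bond orders sum to 2 (valence 4) → 2 H
  atom 9: C, bond orders sum to 1 (valence 4) → 3 H
  atom 10: C, bond orders sum to 2 (valence 4) → 2 H
  atom 11: C, bond orders sum to 2 (valence 4) → 2 H
  atom 12: C, bond orders sum to 2 (valence 4) → 2 H
  atom 13: C, bond orders sum to 3 (valence 4) → 1 H
  atom 14: O, bond orders sum to 2 (valence 2) → 0 H
  atom 15: C, bond orders sum to 1 (valence 4) → 3 H
  atom 16: C, bond orders sum to 3 (valence 4) → 1 H
  atom 17: C, bond orders sum to 1 (valence 4) → 3 H
  atom 18: F (halogen, monovalent) → 0 H
Totals → C:14, H:28, Br:1, F:1, O:2.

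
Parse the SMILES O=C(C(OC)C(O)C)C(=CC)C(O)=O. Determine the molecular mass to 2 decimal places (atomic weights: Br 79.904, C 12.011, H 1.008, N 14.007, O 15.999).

First, the molecular formula is C9H14O5 (counting implicit H from valence).
  C: 9 × 12.011 = 108.099
  H: 14 × 1.008 = 14.112
  O: 5 × 15.999 = 79.995
Sum: 9×12.011 + 14×1.008 + 5×15.999 = 202.206 → 202.21 g/mol.

202.21 g/mol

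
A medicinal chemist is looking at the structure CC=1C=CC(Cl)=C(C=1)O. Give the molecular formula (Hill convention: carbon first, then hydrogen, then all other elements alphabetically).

Walk through each heavy atom and fill implicit hydrogens from standard valence (C 4, N 3, O 2, S 2, halogen 1):
  atom 1: C, bond orders sum to 1 (valence 4) → 3 H
  atom 2: C, bond orders sum to 4 (valence 4) → 0 H
  atom 3: C, bond orders sum to 3 (valence 4) → 1 H
  atom 4: C, bond orders sum to 3 (valence 4) → 1 H
  atom 5: C, bond orders sum to 4 (valence 4) → 0 H
  atom 6: Cl (halogen, monovalent) → 0 H
  atom 7: C, bond orders sum to 4 (valence 4) → 0 H
  atom 8: C, bond orders sum to 3 (valence 4) → 1 H
  atom 9: O, bond orders sum to 1 (valence 2) → 1 H
Totals → C:7, H:7, Cl:1, O:1.

C7H7ClO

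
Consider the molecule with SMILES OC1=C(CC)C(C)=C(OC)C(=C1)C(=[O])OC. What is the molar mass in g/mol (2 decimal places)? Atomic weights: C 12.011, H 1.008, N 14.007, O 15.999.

First, the molecular formula is C12H16O4 (counting implicit H from valence).
  C: 12 × 12.011 = 144.132
  H: 16 × 1.008 = 16.128
  O: 4 × 15.999 = 63.996
Sum: 12×12.011 + 16×1.008 + 4×15.999 = 224.256 → 224.26 g/mol.

224.26 g/mol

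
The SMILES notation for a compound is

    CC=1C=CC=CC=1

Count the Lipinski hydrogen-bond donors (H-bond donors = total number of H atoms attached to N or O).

0

Donors: find every N or O and count the H atoms it carries.
  (no N or O atoms present)
Lipinski HBD = 0.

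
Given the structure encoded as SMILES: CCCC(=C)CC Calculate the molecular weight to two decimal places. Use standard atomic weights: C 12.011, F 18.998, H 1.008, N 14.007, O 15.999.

First, the molecular formula is C7H14 (counting implicit H from valence).
  C: 7 × 12.011 = 84.077
  H: 14 × 1.008 = 14.112
Sum: 7×12.011 + 14×1.008 = 98.189 → 98.19 g/mol.

98.19 g/mol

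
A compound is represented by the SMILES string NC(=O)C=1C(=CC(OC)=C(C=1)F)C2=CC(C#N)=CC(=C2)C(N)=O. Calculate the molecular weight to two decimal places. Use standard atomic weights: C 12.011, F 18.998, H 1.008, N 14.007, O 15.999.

First, the molecular formula is C16H12FN3O3 (counting implicit H from valence).
  C: 16 × 12.011 = 192.176
  F: 1 × 18.998 = 18.998
  H: 12 × 1.008 = 12.096
  N: 3 × 14.007 = 42.021
  O: 3 × 15.999 = 47.997
Sum: 16×12.011 + 1×18.998 + 12×1.008 + 3×14.007 + 3×15.999 = 313.288 → 313.29 g/mol.

313.29 g/mol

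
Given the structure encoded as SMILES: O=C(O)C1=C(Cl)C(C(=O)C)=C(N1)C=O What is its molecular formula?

C8H6ClNO4

Walk through each heavy atom and fill implicit hydrogens from standard valence (C 4, N 3, O 2, S 2, halogen 1):
  atom 1: O, bond orders sum to 2 (valence 2) → 0 H
  atom 2: C, bond orders sum to 4 (valence 4) → 0 H
  atom 3: O, bond orders sum to 1 (valence 2) → 1 H
  atom 4: C, bond orders sum to 4 (valence 4) → 0 H
  atom 5: C, bond orders sum to 4 (valence 4) → 0 H
  atom 6: Cl (halogen, monovalent) → 0 H
  atom 7: C, bond orders sum to 4 (valence 4) → 0 H
  atom 8: C, bond orders sum to 4 (valence 4) → 0 H
  atom 9: O, bond orders sum to 2 (valence 2) → 0 H
  atom 10: C, bond orders sum to 1 (valence 4) → 3 H
  atom 11: C, bond orders sum to 4 (valence 4) → 0 H
  atom 12: N, bond orders sum to 2 (valence 3) → 1 H
  atom 13: C, bond orders sum to 3 (valence 4) → 1 H
  atom 14: O, bond orders sum to 2 (valence 2) → 0 H
Totals → C:8, H:6, Cl:1, N:1, O:4.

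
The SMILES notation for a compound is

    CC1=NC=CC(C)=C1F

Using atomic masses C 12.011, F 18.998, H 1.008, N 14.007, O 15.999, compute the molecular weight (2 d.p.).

First, the molecular formula is C7H8FN (counting implicit H from valence).
  C: 7 × 12.011 = 84.077
  F: 1 × 18.998 = 18.998
  H: 8 × 1.008 = 8.064
  N: 1 × 14.007 = 14.007
Sum: 7×12.011 + 1×18.998 + 8×1.008 + 1×14.007 = 125.146 → 125.15 g/mol.

125.15 g/mol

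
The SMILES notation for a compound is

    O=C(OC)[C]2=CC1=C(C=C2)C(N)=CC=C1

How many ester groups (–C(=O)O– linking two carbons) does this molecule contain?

The ester motif appears at heavy-atom position 2 in the SMILES.
Other groups present: 1 primary amine.
Ester count: 1.

1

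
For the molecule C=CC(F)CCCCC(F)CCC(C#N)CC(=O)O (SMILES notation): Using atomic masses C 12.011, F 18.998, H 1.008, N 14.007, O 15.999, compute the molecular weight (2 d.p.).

273.32 g/mol

First, the molecular formula is C14H21F2NO2 (counting implicit H from valence).
  C: 14 × 12.011 = 168.154
  F: 2 × 18.998 = 37.996
  H: 21 × 1.008 = 21.168
  N: 1 × 14.007 = 14.007
  O: 2 × 15.999 = 31.998
Sum: 14×12.011 + 2×18.998 + 21×1.008 + 1×14.007 + 2×15.999 = 273.323 → 273.32 g/mol.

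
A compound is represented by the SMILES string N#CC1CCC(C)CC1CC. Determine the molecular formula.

Walk through each heavy atom and fill implicit hydrogens from standard valence (C 4, N 3, O 2, S 2, halogen 1):
  atom 1: N, bond orders sum to 3 (valence 3) → 0 H
  atom 2: C, bond orders sum to 4 (valence 4) → 0 H
  atom 3: C, bond orders sum to 3 (valence 4) → 1 H
  atom 4: C, bond orders sum to 2 (valence 4) → 2 H
  atom 5: C, bond orders sum to 2 (valence 4) → 2 H
  atom 6: C, bond orders sum to 3 (valence 4) → 1 H
  atom 7: C, bond orders sum to 1 (valence 4) → 3 H
  atom 8: C, bond orders sum to 2 (valence 4) → 2 H
  atom 9: C, bond orders sum to 3 (valence 4) → 1 H
  atom 10: C, bond orders sum to 2 (valence 4) → 2 H
  atom 11: C, bond orders sum to 1 (valence 4) → 3 H
Totals → C:10, H:17, N:1.

C10H17N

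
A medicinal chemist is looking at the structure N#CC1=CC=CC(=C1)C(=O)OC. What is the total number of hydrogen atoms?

Walk through each heavy atom and fill implicit hydrogens from standard valence (C 4, N 3, O 2, S 2, halogen 1):
  atom 1: N, bond orders sum to 3 (valence 3) → 0 H
  atom 2: C, bond orders sum to 4 (valence 4) → 0 H
  atom 3: C, bond orders sum to 4 (valence 4) → 0 H
  atom 4: C, bond orders sum to 3 (valence 4) → 1 H
  atom 5: C, bond orders sum to 3 (valence 4) → 1 H
  atom 6: C, bond orders sum to 3 (valence 4) → 1 H
  atom 7: C, bond orders sum to 4 (valence 4) → 0 H
  atom 8: C, bond orders sum to 3 (valence 4) → 1 H
  atom 9: C, bond orders sum to 4 (valence 4) → 0 H
  atom 10: O, bond orders sum to 2 (valence 2) → 0 H
  atom 11: O, bond orders sum to 2 (valence 2) → 0 H
  atom 12: C, bond orders sum to 1 (valence 4) → 3 H
Total hydrogens: 7.

7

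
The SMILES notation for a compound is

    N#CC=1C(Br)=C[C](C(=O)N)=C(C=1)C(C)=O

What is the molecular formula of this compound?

Walk through each heavy atom and fill implicit hydrogens from standard valence (C 4, N 3, O 2, S 2, halogen 1):
  atom 1: N, bond orders sum to 3 (valence 3) → 0 H
  atom 2: C, bond orders sum to 4 (valence 4) → 0 H
  atom 3: C, bond orders sum to 4 (valence 4) → 0 H
  atom 4: C, bond orders sum to 4 (valence 4) → 0 H
  atom 5: Br (halogen, monovalent) → 0 H
  atom 6: C, bond orders sum to 3 (valence 4) → 1 H
  atom 7: C with explicit H count 0
  atom 8: C, bond orders sum to 4 (valence 4) → 0 H
  atom 9: O, bond orders sum to 2 (valence 2) → 0 H
  atom 10: N, bond orders sum to 1 (valence 3) → 2 H
  atom 11: C, bond orders sum to 4 (valence 4) → 0 H
  atom 12: C, bond orders sum to 3 (valence 4) → 1 H
  atom 13: C, bond orders sum to 4 (valence 4) → 0 H
  atom 14: C, bond orders sum to 1 (valence 4) → 3 H
  atom 15: O, bond orders sum to 2 (valence 2) → 0 H
Totals → C:10, H:7, Br:1, N:2, O:2.
In Hill order: C10H7BrN2O2.

C10H7BrN2O2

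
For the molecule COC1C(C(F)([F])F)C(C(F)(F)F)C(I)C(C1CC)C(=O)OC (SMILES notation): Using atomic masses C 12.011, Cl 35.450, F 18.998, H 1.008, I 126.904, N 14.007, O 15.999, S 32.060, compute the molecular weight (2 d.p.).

First, the molecular formula is C13H17F6IO3 (counting implicit H from valence).
  C: 13 × 12.011 = 156.143
  F: 6 × 18.998 = 113.988
  H: 17 × 1.008 = 17.136
  I: 1 × 126.904 = 126.904
  O: 3 × 15.999 = 47.997
Sum: 13×12.011 + 6×18.998 + 17×1.008 + 1×126.904 + 3×15.999 = 462.168 → 462.17 g/mol.

462.17 g/mol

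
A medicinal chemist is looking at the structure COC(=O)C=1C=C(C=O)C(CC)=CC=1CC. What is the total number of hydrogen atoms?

16

Walk through each heavy atom and fill implicit hydrogens from standard valence (C 4, N 3, O 2, S 2, halogen 1):
  atom 1: C, bond orders sum to 1 (valence 4) → 3 H
  atom 2: O, bond orders sum to 2 (valence 2) → 0 H
  atom 3: C, bond orders sum to 4 (valence 4) → 0 H
  atom 4: O, bond orders sum to 2 (valence 2) → 0 H
  atom 5: C, bond orders sum to 4 (valence 4) → 0 H
  atom 6: C, bond orders sum to 3 (valence 4) → 1 H
  atom 7: C, bond orders sum to 4 (valence 4) → 0 H
  atom 8: C, bond orders sum to 3 (valence 4) → 1 H
  atom 9: O, bond orders sum to 2 (valence 2) → 0 H
  atom 10: C, bond orders sum to 4 (valence 4) → 0 H
  atom 11: C, bond orders sum to 2 (valence 4) → 2 H
  atom 12: C, bond orders sum to 1 (valence 4) → 3 H
  atom 13: C, bond orders sum to 3 (valence 4) → 1 H
  atom 14: C, bond orders sum to 4 (valence 4) → 0 H
  atom 15: C, bond orders sum to 2 (valence 4) → 2 H
  atom 16: C, bond orders sum to 1 (valence 4) → 3 H
Total hydrogens: 16.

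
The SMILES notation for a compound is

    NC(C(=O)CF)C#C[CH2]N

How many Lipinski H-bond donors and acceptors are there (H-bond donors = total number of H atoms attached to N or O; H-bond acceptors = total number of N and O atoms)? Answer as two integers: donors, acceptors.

Donors: find every N or O and count the H atoms it carries.
  atom 1 (N): bond orders sum to 1 → 2 H
  atom 4 (O): bond orders sum to 2 → 0 H
  atom 10 (N): bond orders sum to 1 → 2 H
Lipinski HBD = 4.
Acceptors: N atoms = 2, O atoms = 1 → HBA = 3.

4, 3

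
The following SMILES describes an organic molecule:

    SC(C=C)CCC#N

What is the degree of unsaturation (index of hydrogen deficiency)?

3

Molecular formula: C6H9NS.
DoU = (2C + 2 + N − H − X) / 2, where X is the halogen count and O/S are ignored.
    = (2·6 + 2 + 1 − 9 − 0) / 2 = 6 / 2 = 3.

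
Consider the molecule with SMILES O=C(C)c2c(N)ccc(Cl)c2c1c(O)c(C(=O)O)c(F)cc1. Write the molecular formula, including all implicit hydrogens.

C15H11ClFNO4

Walk through each heavy atom and fill implicit hydrogens from standard valence (C 4, N 3, O 2, S 2, halogen 1); for lowercase aromatic atoms, an aromatic c carries 1 H when it has two neighbours and 0 H with three, and aromatic n carries 0 H:
  atom 1: O, bond orders sum to 2 (valence 2) → 0 H
  atom 2: C, bond orders sum to 4 (valence 4) → 0 H
  atom 3: C, bond orders sum to 1 (valence 4) → 3 H
  atom 4: aromatic c, 3 neighbours → 0 H
  atom 5: aromatic c, 3 neighbours → 0 H
  atom 6: N, bond orders sum to 1 (valence 3) → 2 H
  atom 7: aromatic c, 2 neighbours → 1 H
  atom 8: aromatic c, 2 neighbours → 1 H
  atom 9: aromatic c, 3 neighbours → 0 H
  atom 10: Cl (halogen, monovalent) → 0 H
  atom 11: aromatic c, 3 neighbours → 0 H
  atom 12: aromatic c, 3 neighbours → 0 H
  atom 13: aromatic c, 3 neighbours → 0 H
  atom 14: O, bond orders sum to 1 (valence 2) → 1 H
  atom 15: aromatic c, 3 neighbours → 0 H
  atom 16: C, bond orders sum to 4 (valence 4) → 0 H
  atom 17: O, bond orders sum to 2 (valence 2) → 0 H
  atom 18: O, bond orders sum to 1 (valence 2) → 1 H
  atom 19: aromatic c, 3 neighbours → 0 H
  atom 20: F (halogen, monovalent) → 0 H
  atom 21: aromatic c, 2 neighbours → 1 H
  atom 22: aromatic c, 2 neighbours → 1 H
Totals → C:15, H:11, Cl:1, F:1, N:1, O:4.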